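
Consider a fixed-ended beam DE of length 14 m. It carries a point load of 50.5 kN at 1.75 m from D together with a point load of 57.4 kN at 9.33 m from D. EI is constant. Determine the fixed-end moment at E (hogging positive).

Take the two fixed-end moments M_D, M_E as redundants; the released structure is the simple span DE.
End rotations of the released simple span under the applied load (×1/EI):
  at D: point load 50.5 at a = 1.75: Pab(L + b)/(6LEI) = 338.3/EI
  at E: point load 50.5 at a = 1.75: Pab(L + a)/(6LEI) = 203/EI
  at D: point load 57.4 at a = 9.33: Pab(L + b)/(6LEI) = 555.9/EI
  at E: point load 57.4 at a = 9.33: Pab(L + a)/(6LEI) = 694.6/EI
  θ_D0 = 894.2/EI,  θ_E0 = 897.6/EI
Flexibility coefficients: a unit moment at one end gives L/(3EI) there and L/(6EI) at the far end, so f₁₁ = f₂₂ = 4.667/EI and f₁₂ = f₂₁ = 2.333/EI.
Compatibility — zero rotation at each built-in end:
  4.667 M_D + 2.333 M_E = 894.2
  2.333 M_D + 4.667 M_E = 897.6
Solving the pair gives M_D = 127.3 kN·m and M_E = 128.7 kN·m (hogging).

M_E = 128.7 kN·m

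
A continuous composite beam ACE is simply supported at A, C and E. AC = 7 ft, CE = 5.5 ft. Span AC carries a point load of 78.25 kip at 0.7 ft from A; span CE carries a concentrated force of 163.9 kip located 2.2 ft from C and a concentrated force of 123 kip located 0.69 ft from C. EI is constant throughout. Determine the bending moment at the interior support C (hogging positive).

Release continuity at C by inserting a hinge; the redundant is the internal moment M_C. The primary structure is two simply-supported spans AC and CE.
End slopes at the hinge C, treating each span as simply supported:
  span AC: point load 78.25 at a = 0.7: Pab(L + a)/(6LEI) = 63.27/EI
  span CE: point load 163.9 at a = 2.2: Pab(L + b)/(6LEI) = 317.3/EI
  span CE: point load 123 at a = 0.69: Pab(L + b)/(6LEI) = 127.5/EI
  relative rotation θ_0 = (63.27 + 444.8)/EI = 508.1/EI
A unit hogging moment at C produces rotation L₁/(3EI) + L₂/(3EI) = 4.167/EI.
Slope continuity at C: θ_0 = M_C·4.167/EI, so M_C = 508.1/4.167 = 121.9 kip·ft (hogging).

M_C = 121.9 kip·ft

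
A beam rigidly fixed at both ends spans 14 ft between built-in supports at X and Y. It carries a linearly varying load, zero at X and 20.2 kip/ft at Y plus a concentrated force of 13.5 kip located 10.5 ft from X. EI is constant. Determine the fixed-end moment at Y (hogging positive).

M_Y = 224.5 kip·ft

Release both end moments; the primary structure is a simply-supported span XY with redundants M_X and M_Y.
Simple-span end rotations at X and Y under the given loads:
  at X: triangular load, peak 20.2: 7w₀L³/(360EI) = 1078/EI
  at Y: triangular load, peak 20.2: w₀L³/(45EI) = 1232/EI
  at X: point load 13.5 at a = 10.5: Pab(L + b)/(6LEI) = 103.4/EI
  at Y: point load 13.5 at a = 10.5: Pab(L + a)/(6LEI) = 144.7/EI
  θ_X0 = 1181/EI,  θ_Y0 = 1376/EI
Flexibility coefficients: a unit moment at one end gives L/(3EI) there and L/(6EI) at the far end, so f₁₁ = f₂₂ = 4.667/EI and f₁₂ = f₂₁ = 2.333/EI.
Compatibility — zero rotation at each built-in end:
  4.667 M_X + 2.333 M_Y = 1181
  2.333 M_X + 4.667 M_Y = 1376
Solving the pair gives M_X = 140.8 kip·ft and M_Y = 224.5 kip·ft (hogging).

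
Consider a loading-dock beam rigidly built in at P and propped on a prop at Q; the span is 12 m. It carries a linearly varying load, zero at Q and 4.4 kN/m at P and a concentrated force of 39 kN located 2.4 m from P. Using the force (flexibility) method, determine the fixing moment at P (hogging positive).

M_P = 109.6 kN·m

Take the reaction at Q as the redundant and release it; the primary structure is a cantilever fixed at P.
Free-end deflection of the primary structure under the applied loading (downward +):
  triangular load, peak 4.4 at the fixed end: w₀L⁴/(30EI) = 3041/EI
  point load 39 at a = 2.4: Pa²(3L − a)/(6EI) = 1258/EI
  δ_0 = 4299/EI
Tip deflection under a unit load at Q: L³/(3EI) = 576/EI.
Compatibility at Q: δ_0 − R_Q·δ_{QQ} = 0, so R_Q = 4299/576 = 7.464 kN.
Moment equilibrium about P: M_P = Σ(load moments about P) − R_Q·L = 199.2 − 7.464×12 = 109.6 kN·m.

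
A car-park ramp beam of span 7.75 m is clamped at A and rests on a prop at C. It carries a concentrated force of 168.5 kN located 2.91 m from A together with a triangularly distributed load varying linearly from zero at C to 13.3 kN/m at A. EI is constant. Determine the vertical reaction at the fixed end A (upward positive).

Remove the prop at C; the released (primary) structure is a cantilever built in at A.
Free-end deflection of the primary structure under the applied loading (downward +):
  point load 168.5 at a = 2.91: Pa²(3L − a)/(6EI) = 4837/EI
  triangular load, peak 13.3 at the fixed end: w₀L⁴/(30EI) = 1599/EI
  δ_0 = 6436/EI
Flexibility coefficient — unit upward force at C: δ_{CC} = L³/(3EI) = 155.2/EI.
Compatibility at C: δ_0 − R_C·δ_{CC} = 0, so R_C = 6436/155.2 = 41.48 kN.
Vertical equilibrium: R_A = ΣP − R_C = 220 − 41.48 = 178.6 kN.

R_A = 178.6 kN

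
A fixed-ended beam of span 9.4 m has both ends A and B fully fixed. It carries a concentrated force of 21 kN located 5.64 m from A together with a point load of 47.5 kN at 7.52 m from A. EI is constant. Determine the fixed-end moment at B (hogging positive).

Release both end moments; the primary structure is a simply-supported span AB with redundants M_A and M_B.
Simple-span end rotations at A and B under the given loads:
  at A: point load 21 at a = 5.64: Pab(L + b)/(6LEI) = 103.9/EI
  at B: point load 21 at a = 5.64: Pab(L + a)/(6LEI) = 118.8/EI
  at A: point load 47.5 at a = 7.52: Pab(L + b)/(6LEI) = 134.3/EI
  at B: point load 47.5 at a = 7.52: Pab(L + a)/(6LEI) = 201.5/EI
  θ_A0 = 238.2/EI,  θ_B0 = 320.2/EI
Flexibility coefficients: a unit moment at one end gives L/(3EI) there and L/(6EI) at the far end, so f₁₁ = f₂₂ = 3.133/EI and f₁₂ = f₂₁ = 1.567/EI.
Compatibility — zero rotation at each built-in end:
  3.133 M_A + 1.567 M_B = 238.2
  1.567 M_A + 3.133 M_B = 320.2
Solving the pair gives M_A = 33.24 kN·m and M_B = 85.58 kN·m (hogging).

M_B = 85.58 kN·m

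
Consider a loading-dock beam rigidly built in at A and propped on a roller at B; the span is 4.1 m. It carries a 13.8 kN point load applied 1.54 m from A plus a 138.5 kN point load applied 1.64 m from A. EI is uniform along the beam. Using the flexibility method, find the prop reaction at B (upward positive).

Take the reaction at B as the redundant and release it; the primary structure is a cantilever fixed at A.
Free-end deflection of the primary structure under the applied loading (downward +):
  point load 13.8 at a = 1.54: Pa²(3L − a)/(6EI) = 58.69/EI
  point load 138.5 at a = 1.64: Pa²(3L − a)/(6EI) = 661.8/EI
  δ_0 = 720.5/EI
Tip deflection under a unit load at B: L³/(3EI) = 22.97/EI.
The prop prevents deflection at B: R_B = δ_0/δ_{BB} = 720.5/22.97 = 31.36 kN.

R_B = 31.36 kN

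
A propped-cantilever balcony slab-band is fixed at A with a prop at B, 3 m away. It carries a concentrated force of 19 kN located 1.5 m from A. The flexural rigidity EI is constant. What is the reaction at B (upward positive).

R_B = 5.938 kN

Take the reaction at B as the redundant and release it; the primary structure is a cantilever fixed at A.
Downward deflection at the released point B due to the loads:
  point load 19 at a = 1.5: Pa²(3L − a)/(6EI) = 53.44/EI
Flexibility coefficient — unit upward force at B: δ_{BB} = L³/(3EI) = 9/EI.
Compatibility at B: δ_0 − R_B·δ_{BB} = 0, so R_B = 53.44/9 = 5.938 kN.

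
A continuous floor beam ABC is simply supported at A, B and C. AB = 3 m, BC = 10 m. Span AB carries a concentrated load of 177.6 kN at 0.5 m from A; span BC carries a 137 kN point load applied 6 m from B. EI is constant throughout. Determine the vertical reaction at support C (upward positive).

Take M_B as the redundant. Released structure: two simple spans AB and BC with a hinge at B.
Discontinuity in slope at B on the released structure — sum the simple-span end rotations:
  span AB: point load 177.6 at a = 0.5: Pab(L + a)/(6LEI) = 43.17/EI
  span BC: point load 137 at a = 6: Pab(L + b)/(6LEI) = 767.2/EI
  relative rotation θ_0 = (43.17 + 767.2)/EI = 810.4/EI
A unit hogging moment at B produces rotation L₁/(3EI) + L₂/(3EI) = 4.333/EI.
Slope continuity at B: θ_0 = M_B·4.333/EI, so M_B = 810.4/4.333 = 187 kN·m (hogging).
Span BC, ΣM about C: R_B^{BC}·10 = 548 + 187, so R_B^{BC} = 73.5 kN and R_C = 137 − 73.5 = 63.5 kN.

R_C = 63.5 kN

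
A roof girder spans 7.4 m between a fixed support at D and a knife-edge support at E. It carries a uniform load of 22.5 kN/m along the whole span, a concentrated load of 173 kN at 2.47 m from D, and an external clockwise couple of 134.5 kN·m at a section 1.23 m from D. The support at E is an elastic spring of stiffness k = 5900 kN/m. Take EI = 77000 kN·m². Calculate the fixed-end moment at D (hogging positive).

M_D = 527.1 kN·m

Remove the prop at E; the released (primary) structure is a cantilever built in at D.
Deflection at E on the released cantilever, summing each load's contribution:
  UDL 22.5: wL⁴/(8EI) = 8434/EI
  point load 173 at a = 2.47: Pa²(3L − a)/(6EI) = 3471/EI
  clockwise couple 134.5 at a = 1.23: M₀a(2L − a)/(2EI) = 1122/EI
  δ_0 = 13027/EI
Tip deflection under a unit load at E: L³/(3EI) = 135.1/EI.
With EI = 77000 kN·m²: δ_0 = 0.16918 m and δ_{EE} = 0.001754 m/kN.
Compatibility — the spring shortens by R_E/k under the reaction it provides: δ_0 − R_E·δ_{EE} = R_E/k. With 1/k = 0.000169 m/kN, R_E = δ_0 / (δ_{EE} + 1/k) = 0.16918 / (0.001754 + 0.000169) = 87.94 kN.
Moment equilibrium about D: M_D = Σ(load moments about D) − R_E·L = 1178 − 87.94×7.4 = 527.1 kN·m.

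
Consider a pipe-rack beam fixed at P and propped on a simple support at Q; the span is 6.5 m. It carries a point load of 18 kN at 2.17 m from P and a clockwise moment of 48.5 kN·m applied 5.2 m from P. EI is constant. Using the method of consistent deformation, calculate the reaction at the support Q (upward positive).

Choose R_Q as the redundant. The primary structure is the cantilever fixed at P.
Deflection at Q on the released cantilever, summing each load's contribution:
  point load 18 at a = 2.17: Pa²(3L − a)/(6EI) = 244.8/EI
  clockwise couple 48.5 at a = 5.2: M₀a(2L − a)/(2EI) = 983.6/EI
  δ_0 = 1228/EI
Flexibility coefficient — unit upward force at Q: δ_{QQ} = L³/(3EI) = 91.54/EI.
The prop prevents deflection at Q: R_Q = δ_0/δ_{QQ} = 1228/91.54 = 13.42 kN.

R_Q = 13.42 kN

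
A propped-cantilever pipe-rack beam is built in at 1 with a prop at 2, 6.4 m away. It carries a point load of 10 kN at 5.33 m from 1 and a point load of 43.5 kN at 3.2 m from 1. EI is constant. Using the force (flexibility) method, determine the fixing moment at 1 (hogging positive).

Choose R_2 as the redundant. The primary structure is the cantilever fixed at 1.
Downward deflection at the released point 2 due to the loads:
  point load 10 at a = 5.33: Pa²(3L − a)/(6EI) = 656.7/EI
  point load 43.5 at a = 3.2: Pa²(3L − a)/(6EI) = 1188/EI
  δ_0 = 1845/EI
Tip deflection under a unit load at 2: L³/(3EI) = 87.38/EI.
The prop prevents deflection at 2: R_2 = δ_0/δ_{22} = 1845/87.38 = 21.11 kN.
Moment equilibrium about 1: M_1 = Σ(load moments about 1) − R_2·L = 192.5 − 21.11×6.4 = 57.4 kN·m.

M_1 = 57.4 kN·m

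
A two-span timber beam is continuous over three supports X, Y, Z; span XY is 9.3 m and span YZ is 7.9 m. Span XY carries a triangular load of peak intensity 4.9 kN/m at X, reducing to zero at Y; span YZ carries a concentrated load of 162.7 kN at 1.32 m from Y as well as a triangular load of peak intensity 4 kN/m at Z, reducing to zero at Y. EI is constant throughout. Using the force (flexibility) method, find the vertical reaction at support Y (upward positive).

R_Y = 170.7 kN

Release continuity at Y by inserting a hinge; the redundant is the internal moment M_Y. The primary structure is two simply-supported spans XY and YZ.
Discontinuity in slope at Y on the released structure — sum the simple-span end rotations:
  span XY: triangular load, peak 4.9: 7w₀L³/(360EI) = 76.64/EI
  span YZ: point load 162.7 at a = 1.32: Pab(L + b)/(6LEI) = 431.7/EI
  span YZ: triangular load, peak 4: 7w₀L³/(360EI) = 38.35/EI
  relative rotation θ_0 = (76.64 + 470)/EI = 546.7/EI
A unit hogging moment at Y produces rotation L₁/(3EI) + L₂/(3EI) = 5.733/EI.
Compatibility: M_Y·(L₁+L₂)/(3EI) = θ_0, giving M_Y = 95.35 kN·m (hogging).
Span XY, ΣM about X with M_Y applied at Y: R_Y^{XY}·9.3 = 70.63 + 95.35, so R_Y^{XY} = 17.85 kN and R_X = 22.79 − 17.85 = 4.937 kN.
Span YZ, ΣM about Z: R_Y^{YZ}·7.9 = 1112 + 95.35, so R_Y^{YZ} = 152.9 kN and R_Z = 178.5 − 152.9 = 25.65 kN.
R_Y = 17.85 + 152.9 = 170.7 kN.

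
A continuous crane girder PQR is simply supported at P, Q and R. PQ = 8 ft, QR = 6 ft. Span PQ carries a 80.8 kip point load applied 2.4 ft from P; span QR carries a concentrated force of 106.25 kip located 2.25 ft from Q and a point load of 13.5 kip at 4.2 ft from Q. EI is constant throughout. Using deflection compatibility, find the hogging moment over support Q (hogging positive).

Insert a hinge at Q; M_Q is the redundant, and each span becomes simply supported.
Rotations at Q on the released spans (each span's end-slope, ×1/EI):
  span PQ: point load 80.8 at a = 2.4: Pab(L + a)/(6LEI) = 235.3/EI
  span QR: point load 106.25 at a = 2.25: Pab(L + b)/(6LEI) = 242.8/EI
  span QR: point load 13.5 at a = 4.2: Pab(L + b)/(6LEI) = 22.11/EI
  relative rotation θ_0 = (235.3 + 264.9)/EI = 500.2/EI
A unit hogging moment at Q produces rotation L₁/(3EI) + L₂/(3EI) = 4.667/EI.
Compatibility: M_Q·(L₁+L₂)/(3EI) = θ_0, giving M_Q = 107.2 kip·ft (hogging).

M_Q = 107.2 kip·ft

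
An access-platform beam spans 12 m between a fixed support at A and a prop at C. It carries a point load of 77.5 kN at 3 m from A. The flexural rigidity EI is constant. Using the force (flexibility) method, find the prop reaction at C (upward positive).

Release the roller at C. Primary structure: cantilever fixed at A.
Deflection at C on the released cantilever, summing each load's contribution:
  point load 77.5 at a = 3: Pa²(3L − a)/(6EI) = 3836/EI
Tip deflection under a unit load at C: L³/(3EI) = 576/EI.
The prop prevents deflection at C: R_C = δ_0/δ_{CC} = 3836/576 = 6.66 kN.

R_C = 6.66 kN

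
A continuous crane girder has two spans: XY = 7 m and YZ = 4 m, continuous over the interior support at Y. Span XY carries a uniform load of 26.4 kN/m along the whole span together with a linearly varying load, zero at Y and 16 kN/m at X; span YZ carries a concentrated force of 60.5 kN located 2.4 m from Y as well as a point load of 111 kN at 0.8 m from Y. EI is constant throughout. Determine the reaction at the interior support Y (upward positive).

R_Y = 290.9 kN

Insert a hinge at Y; M_Y is the redundant, and each span becomes simply supported.
Discontinuity in slope at Y on the released structure — sum the simple-span end rotations:
  span XY: UDL 26.4: wL³/(24EI) = 377.3/EI
  span XY: triangular load, peak 16: 7w₀L³/(360EI) = 106.7/EI
  span YZ: point load 60.5 at a = 2.4: Pab(L + b)/(6LEI) = 54.21/EI
  span YZ: point load 111 at a = 0.8: Pab(L + b)/(6LEI) = 85.25/EI
  relative rotation θ_0 = (484 + 139.5)/EI = 623.5/EI
A unit hogging moment at Y produces rotation L₁/(3EI) + L₂/(3EI) = 3.667/EI.
Compatibility: M_Y·(L₁+L₂)/(3EI) = θ_0, giving M_Y = 170 kN·m (hogging).
Span XY, ΣM about X with M_Y applied at Y: R_Y^{XY}·7 = 777.5 + 170, so R_Y^{XY} = 135.4 kN and R_X = 240.8 − 135.4 = 105.4 kN.
Span YZ, ΣM about Z: R_Y^{YZ}·4 = 452 + 170, so R_Y^{YZ} = 155.5 kN and R_Z = 171.5 − 155.5 = 15.99 kN.
R_Y = 135.4 + 155.5 = 290.9 kN.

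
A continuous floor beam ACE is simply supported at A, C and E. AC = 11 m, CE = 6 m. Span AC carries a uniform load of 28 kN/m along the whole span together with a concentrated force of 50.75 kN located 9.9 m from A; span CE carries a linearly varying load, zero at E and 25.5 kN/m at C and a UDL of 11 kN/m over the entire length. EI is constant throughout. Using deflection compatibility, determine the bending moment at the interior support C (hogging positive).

Insert a hinge at C; M_C is the redundant, and each span becomes simply supported.
End slopes at the hinge C, treating each span as simply supported:
  span AC: UDL 28: wL³/(24EI) = 1553/EI
  span AC: point load 50.75 at a = 9.9: Pab(L + a)/(6LEI) = 175/EI
  span CE: triangular load, peak 25.5: w₀L³/(45EI) = 122.4/EI
  span CE: UDL 11: wL³/(24EI) = 99/EI
  relative rotation θ_0 = (1728 + 221.4)/EI = 1949/EI
A unit hogging moment at C produces rotation L₁/(3EI) + L₂/(3EI) = 5.667/EI.
Compatibility: M_C·(L₁+L₂)/(3EI) = θ_0, giving M_C = 344 kN·m (hogging).

M_C = 344 kN·m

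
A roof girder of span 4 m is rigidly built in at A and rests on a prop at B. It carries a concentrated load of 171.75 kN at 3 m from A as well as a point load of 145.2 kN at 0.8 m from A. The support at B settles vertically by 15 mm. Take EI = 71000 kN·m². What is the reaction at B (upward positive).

R_B = 66.89 kN

Take the reaction at B as the redundant and release it; the primary structure is a cantilever fixed at A.
Deflection at B on the released cantilever, summing each load's contribution:
  point load 171.75 at a = 3: Pa²(3L − a)/(6EI) = 2319/EI
  point load 145.2 at a = 0.8: Pa²(3L − a)/(6EI) = 173.5/EI
  δ_0 = 2492/EI
Tip deflection under a unit load at B: L³/(3EI) = 21.33/EI.
With EI = 71000 kN·m²: δ_0 = 0.0351 m and δ_{BB} = 0.0003 m/kN.
Compatibility — the beam at B must follow the support down by 0.015 m: δ_0 − R_B·δ_{BB} = 0.015, so R_B = (0.0351 − 0.015)/0.0003 = 66.89 kN.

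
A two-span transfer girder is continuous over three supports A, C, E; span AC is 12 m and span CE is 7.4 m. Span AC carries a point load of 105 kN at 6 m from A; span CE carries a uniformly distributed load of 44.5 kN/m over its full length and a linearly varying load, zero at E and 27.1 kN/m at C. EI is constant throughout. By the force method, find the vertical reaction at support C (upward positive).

R_C = 349.6 kN

Take M_C as the redundant. Released structure: two simple spans AC and CE with a hinge at C.
Rotations at C on the released spans (each span's end-slope, ×1/EI):
  span AC: point load 105 at a = 6: Pab(L + a)/(6LEI) = 945/EI
  span CE: UDL 44.5: wL³/(24EI) = 751.4/EI
  span CE: triangular load, peak 27.1: w₀L³/(45EI) = 244/EI
  relative rotation θ_0 = (945 + 995.4)/EI = 1940/EI
A unit hogging moment at C produces rotation L₁/(3EI) + L₂/(3EI) = 6.467/EI.
Compatibility: M_C·(L₁+L₂)/(3EI) = θ_0, giving M_C = 300.1 kN·m (hogging).
Span AC, ΣM about A with M_C applied at C: R_C^{AC}·12 = 630 + 300.1, so R_C^{AC} = 77.5 kN and R_A = 105 − 77.5 = 27.5 kN.
Span CE, ΣM about E: R_C^{CE}·7.4 = 1713 + 300.1, so R_C^{CE} = 272 kN and R_E = 429.6 − 272 = 157.5 kN.
R_C = 77.5 + 272 = 349.6 kN.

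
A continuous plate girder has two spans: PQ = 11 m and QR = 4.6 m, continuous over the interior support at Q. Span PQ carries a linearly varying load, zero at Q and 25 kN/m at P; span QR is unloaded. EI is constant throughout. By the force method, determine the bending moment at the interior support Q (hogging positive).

M_Q = 124.4 kN·m

Release continuity at Q by inserting a hinge; the redundant is the internal moment M_Q. The primary structure is two simply-supported spans PQ and QR.
Rotations at Q on the released spans (each span's end-slope, ×1/EI):
  span PQ: triangular load, peak 25: 7w₀L³/(360EI) = 647/EI
  relative rotation θ_0 = (647 + 0)/EI = 647/EI
A unit hogging moment at Q produces rotation L₁/(3EI) + L₂/(3EI) = 5.2/EI.
Compatibility: M_Q·(L₁+L₂)/(3EI) = θ_0, giving M_Q = 124.4 kN·m (hogging).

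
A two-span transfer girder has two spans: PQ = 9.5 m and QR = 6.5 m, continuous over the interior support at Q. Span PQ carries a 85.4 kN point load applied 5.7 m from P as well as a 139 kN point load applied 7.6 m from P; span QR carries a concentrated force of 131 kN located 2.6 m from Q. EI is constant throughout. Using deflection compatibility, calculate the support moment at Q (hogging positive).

M_Q = 271.8 kN·m

Take M_Q as the redundant. Released structure: two simple spans PQ and QR with a hinge at Q.
Discontinuity in slope at Q on the released structure — sum the simple-span end rotations:
  span PQ: point load 85.4 at a = 5.7: Pab(L + a)/(6LEI) = 493.3/EI
  span PQ: point load 139 at a = 7.6: Pab(L + a)/(6LEI) = 602.1/EI
  span QR: point load 131 at a = 2.6: Pab(L + b)/(6LEI) = 354.2/EI
  relative rotation θ_0 = (1095 + 354.2)/EI = 1450/EI
A unit hogging moment at Q produces rotation L₁/(3EI) + L₂/(3EI) = 5.333/EI.
Slope continuity at Q: θ_0 = M_Q·5.333/EI, so M_Q = 1450/5.333 = 271.8 kN·m (hogging).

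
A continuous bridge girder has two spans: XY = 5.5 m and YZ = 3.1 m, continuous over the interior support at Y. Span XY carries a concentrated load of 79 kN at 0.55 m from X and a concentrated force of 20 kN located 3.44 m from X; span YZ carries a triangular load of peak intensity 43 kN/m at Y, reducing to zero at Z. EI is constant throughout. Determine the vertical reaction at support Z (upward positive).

Insert a hinge at Y; M_Y is the redundant, and each span becomes simply supported.
End slopes at the hinge Y, treating each span as simply supported:
  span XY: point load 79 at a = 0.55: Pab(L + a)/(6LEI) = 39.43/EI
  span XY: point load 20 at a = 3.44: Pab(L + a)/(6LEI) = 38.4/EI
  span YZ: triangular load, peak 43: w₀L³/(45EI) = 28.47/EI
  relative rotation θ_0 = (77.83 + 28.47)/EI = 106.3/EI
A unit hogging moment at Y produces rotation L₁/(3EI) + L₂/(3EI) = 2.867/EI.
Compatibility: M_Y·(L₁+L₂)/(3EI) = θ_0, giving M_Y = 37.08 kN·m (hogging).
Span YZ, ΣM about Z: R_Y^{YZ}·3.1 = 137.7 + 37.08, so R_Y^{YZ} = 56.39 kN and R_Z = 66.65 − 56.39 = 10.26 kN.

R_Z = 10.26 kN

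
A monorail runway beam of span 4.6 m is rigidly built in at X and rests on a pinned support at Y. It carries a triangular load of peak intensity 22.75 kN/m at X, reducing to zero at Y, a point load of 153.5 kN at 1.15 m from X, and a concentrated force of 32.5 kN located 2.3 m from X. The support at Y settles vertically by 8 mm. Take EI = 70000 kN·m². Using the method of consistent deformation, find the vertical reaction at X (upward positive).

R_X = 221.8 kN

Release the roller at Y. Primary structure: cantilever fixed at X.
Deflection at Y on the released cantilever, summing each load's contribution:
  triangular load, peak 22.75 at the fixed end: w₀L⁴/(30EI) = 339.5/EI
  point load 153.5 at a = 1.15: Pa²(3L − a)/(6EI) = 428/EI
  point load 32.5 at a = 2.3: Pa²(3L − a)/(6EI) = 329.5/EI
  δ_0 = 1097/EI
Tip deflection under a unit load at Y: L³/(3EI) = 32.45/EI.
With EI = 70000 kN·m²: δ_0 = 0.015672 m and δ_{YY} = 0.000464 m/kN.
Compatibility — the beam at Y must follow the support down by 0.008 m: δ_0 − R_Y·δ_{YY} = 0.008, so R_Y = (0.015672 − 0.008)/0.000464 = 16.55 kN.
Vertical equilibrium: R_X = ΣP − R_Y = 238.3 − 16.55 = 221.8 kN.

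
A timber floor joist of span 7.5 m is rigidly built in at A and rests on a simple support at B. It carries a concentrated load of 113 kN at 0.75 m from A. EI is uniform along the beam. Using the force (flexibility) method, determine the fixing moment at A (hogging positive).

M_A = 72.46 kN·m

Remove the prop at B; the released (primary) structure is a cantilever built in at A.
Primary-structure tip deflection at B by superposition:
  point load 113 at a = 0.75: Pa²(3L − a)/(6EI) = 230.4/EI
Flexibility coefficient — unit upward force at B: δ_{BB} = L³/(3EI) = 140.6/EI.
The prop prevents deflection at B: R_B = δ_0/δ_{BB} = 230.4/140.6 = 1.639 kN.
Moment equilibrium about A: M_A = Σ(load moments about A) − R_B·L = 84.75 − 1.639×7.5 = 72.46 kN·m.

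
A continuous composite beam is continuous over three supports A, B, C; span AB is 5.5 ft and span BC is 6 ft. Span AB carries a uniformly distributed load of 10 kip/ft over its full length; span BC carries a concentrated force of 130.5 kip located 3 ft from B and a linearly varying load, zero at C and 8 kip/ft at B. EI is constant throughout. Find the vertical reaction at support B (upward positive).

Release continuity at B by inserting a hinge; the redundant is the internal moment M_B. The primary structure is two simply-supported spans AB and BC.
Discontinuity in slope at B on the released structure — sum the simple-span end rotations:
  span AB: UDL 10: wL³/(24EI) = 69.32/EI
  span BC: point load 130.5 at a = 3: Pab(L + b)/(6LEI) = 293.6/EI
  span BC: triangular load, peak 8: w₀L³/(45EI) = 38.4/EI
  relative rotation θ_0 = (69.32 + 332)/EI = 401.3/EI
A unit hogging moment at B produces rotation L₁/(3EI) + L₂/(3EI) = 3.833/EI.
Compatibility: M_B·(L₁+L₂)/(3EI) = θ_0, giving M_B = 104.7 kip·ft (hogging).
Span AB, ΣM about A with M_B applied at B: R_B^{AB}·5.5 = 151.2 + 104.7, so R_B^{AB} = 46.54 kip and R_A = 55 − 46.54 = 8.464 kip.
Span BC, ΣM about C: R_B^{BC}·6 = 487.5 + 104.7, so R_B^{BC} = 98.7 kip and R_C = 154.5 − 98.7 = 55.8 kip.
R_B = 46.54 + 98.7 = 145.2 kip.

R_B = 145.2 kip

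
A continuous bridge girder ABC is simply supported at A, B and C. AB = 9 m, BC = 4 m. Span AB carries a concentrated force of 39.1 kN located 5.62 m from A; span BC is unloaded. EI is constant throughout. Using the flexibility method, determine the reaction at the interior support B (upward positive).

R_B = 41.17 kN

Take M_B as the redundant. Released structure: two simple spans AB and BC with a hinge at B.
End slopes at the hinge B, treating each span as simply supported:
  span AB: point load 39.1 at a = 5.62: Pab(L + a)/(6LEI) = 201.1/EI
  relative rotation θ_0 = (201.1 + 0)/EI = 201.1/EI
A unit hogging moment at B produces rotation L₁/(3EI) + L₂/(3EI) = 4.333/EI.
Compatibility: M_B·(L₁+L₂)/(3EI) = θ_0, giving M_B = 46.4 kN·m (hogging).
Span AB, ΣM about A with M_B applied at B: R_B^{AB}·9 = 219.7 + 46.4, so R_B^{AB} = 29.57 kN and R_A = 39.1 − 29.57 = 9.528 kN.
Span BC, ΣM about C: R_B^{BC}·4 = 0 + 46.4, so R_B^{BC} = 11.6 kN and R_C = 0 − 11.6 = -11.6 kN.
R_B = 29.57 + 11.6 = 41.17 kN.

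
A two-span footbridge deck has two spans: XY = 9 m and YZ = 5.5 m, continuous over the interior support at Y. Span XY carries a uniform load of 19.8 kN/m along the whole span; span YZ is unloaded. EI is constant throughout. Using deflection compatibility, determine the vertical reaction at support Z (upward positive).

Take M_Y as the redundant. Released structure: two simple spans XY and YZ with a hinge at Y.
End slopes at the hinge Y, treating each span as simply supported:
  span XY: UDL 19.8: wL³/(24EI) = 601.4/EI
  relative rotation θ_0 = (601.4 + 0)/EI = 601.4/EI
A unit hogging moment at Y produces rotation L₁/(3EI) + L₂/(3EI) = 4.833/EI.
Compatibility: M_Y·(L₁+L₂)/(3EI) = θ_0, giving M_Y = 124.4 kN·m (hogging).
Span YZ, ΣM about Z: R_Y^{YZ}·5.5 = 0 + 124.4, so R_Y^{YZ} = 22.62 kN and R_Z = 0 − 22.62 = -22.62 kN.

R_Z = -22.62 kN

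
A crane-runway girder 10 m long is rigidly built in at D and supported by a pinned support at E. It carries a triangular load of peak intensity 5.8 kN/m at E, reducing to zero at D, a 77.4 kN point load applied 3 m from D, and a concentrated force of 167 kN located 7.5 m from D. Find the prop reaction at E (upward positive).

Remove the prop at E; the released (primary) structure is a cantilever built in at D.
Deflection at E on the released cantilever, summing each load's contribution:
  triangular load, peak 5.8 at the free end: 11w₀L⁴/(120EI) = 5317/EI
  point load 77.4 at a = 3: Pa²(3L − a)/(6EI) = 3135/EI
  point load 167 at a = 7.5: Pa²(3L − a)/(6EI) = 35227/EI
  δ_0 = 43678/EI
Tip deflection under a unit load at E: L³/(3EI) = 333.3/EI.
The prop prevents deflection at E: R_E = δ_0/δ_{EE} = 43678/333.3 = 131 kN.

R_E = 131 kN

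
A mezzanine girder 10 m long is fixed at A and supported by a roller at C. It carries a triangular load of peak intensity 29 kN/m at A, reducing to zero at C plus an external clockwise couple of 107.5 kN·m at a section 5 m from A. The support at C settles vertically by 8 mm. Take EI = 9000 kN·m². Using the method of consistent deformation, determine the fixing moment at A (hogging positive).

M_A = 182.1 kN·m

Remove the prop at C; the released (primary) structure is a cantilever built in at A.
Downward deflection at the released point C due to the loads:
  triangular load, peak 29 at the fixed end: w₀L⁴/(30EI) = 9667/EI
  clockwise couple 107.5 at a = 5: M₀a(2L − a)/(2EI) = 4031/EI
  δ_0 = 13698/EI
Tip deflection under a unit load at C: L³/(3EI) = 333.3/EI.
With EI = 9000 kN·m²: δ_0 = 1.522 m and δ_{CC} = 0.037037 m/kN.
Compatibility — the beam at C must follow the support down by 0.008 m: δ_0 − R_C·δ_{CC} = 0.008, so R_C = (1.522 − 0.008)/0.037037 = 40.88 kN.
Moment equilibrium about A: M_A = Σ(load moments about A) − R_C·L = 590.8 − 40.88×10 = 182.1 kN·m.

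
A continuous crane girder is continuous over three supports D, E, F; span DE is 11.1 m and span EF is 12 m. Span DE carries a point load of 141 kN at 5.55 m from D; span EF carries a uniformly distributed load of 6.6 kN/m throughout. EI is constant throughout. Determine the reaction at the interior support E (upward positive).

Release continuity at E by inserting a hinge; the redundant is the internal moment M_E. The primary structure is two simply-supported spans DE and EF.
Rotations at E on the released spans (each span's end-slope, ×1/EI):
  span DE: point load 141 at a = 5.55: Pab(L + a)/(6LEI) = 1086/EI
  span EF: UDL 6.6: wL³/(24EI) = 475.2/EI
  relative rotation θ_0 = (1086 + 475.2)/EI = 1561/EI
A unit hogging moment at E produces rotation L₁/(3EI) + L₂/(3EI) = 7.7/EI.
Slope continuity at E: θ_0 = M_E·7.7/EI, so M_E = 1561/7.7 = 202.7 kN·m (hogging).
Span DE, ΣM about D with M_E applied at E: R_E^{DE}·11.1 = 782.5 + 202.7, so R_E^{DE} = 88.76 kN and R_D = 141 − 88.76 = 52.24 kN.
Span EF, ΣM about F: R_E^{EF}·12 = 475.2 + 202.7, so R_E^{EF} = 56.49 kN and R_F = 79.2 − 56.49 = 22.71 kN.
R_E = 88.76 + 56.49 = 145.3 kN.

R_E = 145.3 kN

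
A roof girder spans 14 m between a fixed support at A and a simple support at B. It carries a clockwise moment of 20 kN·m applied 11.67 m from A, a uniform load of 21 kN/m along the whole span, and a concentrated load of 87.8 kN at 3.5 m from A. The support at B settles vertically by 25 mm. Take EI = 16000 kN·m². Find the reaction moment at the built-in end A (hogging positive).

M_A = 713.1 kN·m

Release the roller at B. Primary structure: cantilever fixed at A.
Primary-structure tip deflection at B by superposition:
  clockwise couple 20 at a = 11.67: M₀a(2L − a)/(2EI) = 1906/EI
  UDL 21: wL⁴/(8EI) = 100842/EI
  point load 87.8 at a = 3.5: Pa²(3L − a)/(6EI) = 6901/EI
  δ_0 = 109649/EI
Tip deflection under a unit load at B: L³/(3EI) = 914.7/EI.
With EI = 16000 kN·m²: δ_0 = 6.8531 m and δ_{BB} = 0.057167 m/kN.
Compatibility — the beam at B must follow the support down by 0.025 m: δ_0 − R_B·δ_{BB} = 0.025, so R_B = (6.8531 − 0.025)/0.057167 = 119.4 kN.
Moment equilibrium about A: M_A = Σ(load moments about A) − R_B·L = 2385 − 119.4×14 = 713.1 kN·m.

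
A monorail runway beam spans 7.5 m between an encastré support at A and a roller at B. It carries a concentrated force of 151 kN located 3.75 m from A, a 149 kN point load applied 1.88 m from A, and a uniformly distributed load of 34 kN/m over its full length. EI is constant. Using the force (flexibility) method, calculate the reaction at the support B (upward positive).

Take the reaction at B as the redundant and release it; the primary structure is a cantilever fixed at A.
Primary-structure tip deflection at B by superposition:
  point load 151 at a = 3.75: Pa²(3L − a)/(6EI) = 6636/EI
  point load 149 at a = 1.88: Pa²(3L − a)/(6EI) = 1810/EI
  UDL 34: wL⁴/(8EI) = 13447/EI
  δ_0 = 21893/EI
Tip deflection under a unit load at B: L³/(3EI) = 140.6/EI.
The prop prevents deflection at B: R_B = δ_0/δ_{BB} = 21893/140.6 = 155.7 kN.

R_B = 155.7 kN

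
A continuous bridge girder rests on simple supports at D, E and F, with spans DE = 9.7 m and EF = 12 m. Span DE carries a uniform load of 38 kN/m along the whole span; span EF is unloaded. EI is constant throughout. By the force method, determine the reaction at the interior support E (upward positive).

R_E = 221.5 kN

Release continuity at E by inserting a hinge; the redundant is the internal moment M_E. The primary structure is two simply-supported spans DE and EF.
Discontinuity in slope at E on the released structure — sum the simple-span end rotations:
  span DE: UDL 38: wL³/(24EI) = 1445/EI
  relative rotation θ_0 = (1445 + 0)/EI = 1445/EI
A unit hogging moment at E produces rotation L₁/(3EI) + L₂/(3EI) = 7.233/EI.
Slope continuity at E: θ_0 = M_E·7.233/EI, so M_E = 1445/7.233 = 199.8 kN·m (hogging).
Span DE, ΣM about D with M_E applied at E: R_E^{DE}·9.7 = 1788 + 199.8, so R_E^{DE} = 204.9 kN and R_D = 368.6 − 204.9 = 163.7 kN.
Span EF, ΣM about F: R_E^{EF}·12 = 0 + 199.8, so R_E^{EF} = 16.65 kN and R_F = 0 − 16.65 = -16.65 kN.
R_E = 204.9 + 16.65 = 221.5 kN.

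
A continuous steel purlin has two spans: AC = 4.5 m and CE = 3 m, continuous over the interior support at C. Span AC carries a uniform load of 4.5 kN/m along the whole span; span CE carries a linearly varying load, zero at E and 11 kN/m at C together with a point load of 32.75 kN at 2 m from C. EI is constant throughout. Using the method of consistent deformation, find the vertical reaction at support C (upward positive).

R_C = 40.54 kN

Take M_C as the redundant. Released structure: two simple spans AC and CE with a hinge at C.
End slopes at the hinge C, treating each span as simply supported:
  span AC: UDL 4.5: wL³/(24EI) = 17.09/EI
  span CE: triangular load, peak 11: w₀L³/(45EI) = 6.6/EI
  span CE: point load 32.75 at a = 2: Pab(L + b)/(6LEI) = 14.56/EI
  relative rotation θ_0 = (17.09 + 21.16)/EI = 38.24/EI
A unit hogging moment at C produces rotation L₁/(3EI) + L₂/(3EI) = 2.5/EI.
Compatibility: M_C·(L₁+L₂)/(3EI) = θ_0, giving M_C = 15.3 kN·m (hogging).
Span AC, ΣM about A with M_C applied at C: R_C^{AC}·4.5 = 45.56 + 15.3, so R_C^{AC} = 13.52 kN and R_A = 20.25 − 13.52 = 6.726 kN.
Span CE, ΣM about E: R_C^{CE}·3 = 65.75 + 15.3, so R_C^{CE} = 27.02 kN and R_E = 49.25 − 27.02 = 22.23 kN.
R_C = 13.52 + 27.02 = 40.54 kN.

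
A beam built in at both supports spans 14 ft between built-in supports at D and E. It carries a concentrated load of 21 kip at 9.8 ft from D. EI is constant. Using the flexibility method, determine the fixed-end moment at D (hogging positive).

M_D = 18.52 kip·ft

Take the two fixed-end moments M_D, M_E as redundants; the released structure is the simple span DE.
On the primary (simply-supported) span, the end slopes from the loading are:
  at D: point load 21 at a = 9.8: Pab(L + b)/(6LEI) = 187.3/EI
  at E: point load 21 at a = 9.8: Pab(L + a)/(6LEI) = 244.9/EI
  θ_D0 = 187.3/EI,  θ_E0 = 244.9/EI
Flexibility coefficients: a unit moment at one end gives L/(3EI) there and L/(6EI) at the far end, so f₁₁ = f₂₂ = 4.667/EI and f₁₂ = f₂₁ = 2.333/EI.
Compatibility — zero rotation at each built-in end:
  4.667 M_D + 2.333 M_E = 187.3
  2.333 M_D + 4.667 M_E = 244.9
Solving the pair gives M_D = 18.52 kip·ft and M_E = 43.22 kip·ft (hogging).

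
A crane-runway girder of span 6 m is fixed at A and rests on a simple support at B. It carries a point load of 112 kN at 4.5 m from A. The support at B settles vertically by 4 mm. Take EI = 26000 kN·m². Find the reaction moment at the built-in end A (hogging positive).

M_A = 87.42 kN·m

Remove the prop at B; the released (primary) structure is a cantilever built in at A.
Free-end deflection of the primary structure under the applied loading (downward +):
  point load 112 at a = 4.5: Pa²(3L − a)/(6EI) = 5103/EI
Flexibility coefficient — unit upward force at B: δ_{BB} = L³/(3EI) = 72/EI.
With EI = 26000 kN·m²: δ_0 = 0.19627 m and δ_{BB} = 0.002769 m/kN.
Compatibility — the beam at B must follow the support down by 0.004 m: δ_0 − R_B·δ_{BB} = 0.004, so R_B = (0.19627 − 0.004)/0.002769 = 69.43 kN.
Moment equilibrium about A: M_A = Σ(load moments about A) − R_B·L = 504 − 69.43×6 = 87.42 kN·m.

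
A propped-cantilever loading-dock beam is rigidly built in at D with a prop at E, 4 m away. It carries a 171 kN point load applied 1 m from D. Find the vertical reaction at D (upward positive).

Release the roller at E. Primary structure: cantilever fixed at D.
Downward deflection at the released point E due to the loads:
  point load 171 at a = 1: Pa²(3L − a)/(6EI) = 313.5/EI
Tip deflection under a unit load at E: L³/(3EI) = 21.33/EI.
Compatibility at E: δ_0 − R_E·δ_{EE} = 0, so R_E = 313.5/21.33 = 14.7 kN.
Vertical equilibrium: R_D = ΣP − R_E = 171 − 14.7 = 156.3 kN.

R_D = 156.3 kN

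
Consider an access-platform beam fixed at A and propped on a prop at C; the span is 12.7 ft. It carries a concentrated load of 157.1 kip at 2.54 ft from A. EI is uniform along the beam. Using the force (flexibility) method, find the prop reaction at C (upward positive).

R_C = 8.798 kip

Remove the prop at C; the released (primary) structure is a cantilever built in at A.
Free-end deflection of the primary structure under the applied loading (downward +):
  point load 157.1 at a = 2.54: Pa²(3L − a)/(6EI) = 6007/EI
Tip deflection under a unit load at C: L³/(3EI) = 682.8/EI.
Compatibility at C: δ_0 − R_C·δ_{CC} = 0, so R_C = 6007/682.8 = 8.798 kip.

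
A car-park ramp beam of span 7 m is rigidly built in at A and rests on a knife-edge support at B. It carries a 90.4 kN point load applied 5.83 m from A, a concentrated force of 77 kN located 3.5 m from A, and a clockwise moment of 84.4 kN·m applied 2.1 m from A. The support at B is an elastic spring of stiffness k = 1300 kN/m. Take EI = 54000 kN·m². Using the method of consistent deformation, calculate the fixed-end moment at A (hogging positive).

M_A = 361.1 kN·m

Release the roller at B. Primary structure: cantilever fixed at A.
Free-end deflection of the primary structure under the applied loading (downward +):
  point load 90.4 at a = 5.83: Pa²(3L − a)/(6EI) = 7769/EI
  point load 77 at a = 3.5: Pa²(3L − a)/(6EI) = 2751/EI
  clockwise couple 84.4 at a = 2.1: M₀a(2L − a)/(2EI) = 1055/EI
  δ_0 = 11574/EI
Flexibility coefficient — unit upward force at B: δ_{BB} = L³/(3EI) = 114.3/EI.
With EI = 54000 kN·m²: δ_0 = 0.21434 m and δ_{BB} = 0.002117 m/kN.
Compatibility — the spring shortens by R_B/k under the reaction it provides: δ_0 − R_B·δ_{BB} = R_B/k. With 1/k = 0.000769 m/kN, R_B = δ_0 / (δ_{BB} + 1/k) = 0.21434 / (0.002117 + 0.000769) = 74.26 kN.
Moment equilibrium about A: M_A = Σ(load moments about A) − R_B·L = 880.9 − 74.26×7 = 361.1 kN·m.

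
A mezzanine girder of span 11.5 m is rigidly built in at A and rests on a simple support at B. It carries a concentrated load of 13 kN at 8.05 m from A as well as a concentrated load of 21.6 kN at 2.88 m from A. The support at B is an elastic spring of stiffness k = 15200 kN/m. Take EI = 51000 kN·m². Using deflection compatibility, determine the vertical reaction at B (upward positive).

R_B = 9.128 kN

Take the reaction at B as the redundant and release it; the primary structure is a cantilever fixed at A.
Primary-structure tip deflection at B by superposition:
  point load 13 at a = 8.05: Pa²(3L − a)/(6EI) = 3714/EI
  point load 21.6 at a = 2.88: Pa²(3L − a)/(6EI) = 944.2/EI
  δ_0 = 4658/EI
Flexibility coefficient — unit upward force at B: δ_{BB} = L³/(3EI) = 507/EI.
With EI = 51000 kN·m²: δ_0 = 0.091331 m and δ_{BB} = 0.00994 m/kN.
Compatibility — the spring shortens by R_B/k under the reaction it provides: δ_0 − R_B·δ_{BB} = R_B/k. With 1/k = 0.000066 m/kN, R_B = δ_0 / (δ_{BB} + 1/k) = 0.091331 / (0.00994 + 0.000066) = 9.128 kN.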